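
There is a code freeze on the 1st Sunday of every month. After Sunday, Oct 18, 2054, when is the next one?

Oct 2054 starts on a Thursday, so its 1st Sunday is Oct 4, 2054 (3 days in).
That is not after Oct 18, 2054, so look at Nov 2054.
Nov 2054 starts on a Sunday, so its 1st Sunday is Nov 1, 2054.

Nov 1, 2054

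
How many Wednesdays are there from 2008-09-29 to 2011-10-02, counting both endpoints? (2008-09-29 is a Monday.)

2008-09-29 is a Monday; the first Wednesday on or after it is 2008-10-01 (2 days later).
From 2008-10-01 to 2011-10-02: 91 + 365 + 365 + 275 = 1096 days (rest of 2008, 2009, 2010, to 2011-10-02 in 2011).
1096 ÷ 7 = 156 full weeks with remainder 4, so 156 more Wednesdays after the first → 157.

157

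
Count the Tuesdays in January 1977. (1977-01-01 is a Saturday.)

4

1977-01-01 is a Saturday; the first Tuesday on or after it is 1977-01-04 (3 days later).
From 1977-01-04 to 1977-01-31 is 31 − 4 = 27 days.
27 ÷ 7 = 3 full weeks with remainder 6, so 3 more Tuesdays after the first → 4.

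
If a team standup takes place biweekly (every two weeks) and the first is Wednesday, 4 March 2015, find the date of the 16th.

The 16th occurrence is 15 intervals after the first: 15 × 14 = 210 days after 4 March 2015.
March has 31 days — 27 days to the end of March leaves 183.
April has 30 days (153 left).
May has 31 days (122 left).
June has 30 days (92 left).
July has 31 days (61 left).
August has 31 days (30 left).
30 days into September → 30 September 2015.

30 September 2015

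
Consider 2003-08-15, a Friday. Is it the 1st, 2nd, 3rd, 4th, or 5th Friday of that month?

3rd

Day 15 falls in week ⌈15/7⌉ of the month.
Days 1–7 hold the 1st Friday, 8–14 the 2nd, 15–21 the 3rd, 22–28 the 4th, 29–31 the 5th.
15 is in the range for the 3rd.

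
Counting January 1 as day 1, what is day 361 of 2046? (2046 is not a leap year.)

27 December 2046

January has 31 days (361 − 31 = 330 remain).
February has 28 days (330 − 28 = 302 remain).
March has 31 days (302 − 31 = 271 remain).
April has 30 days (271 − 30 = 241 remain).
May has 31 days (241 − 31 = 210 remain).
June has 30 days (210 − 30 = 180 remain).
July has 31 days (180 − 31 = 149 remain).
August has 31 days (149 − 31 = 118 remain).
September has 30 days (118 − 30 = 88 remain).
October has 31 days (88 − 31 = 57 remain).
November has 30 days (57 − 30 = 27 remain).
27 into December → December 27.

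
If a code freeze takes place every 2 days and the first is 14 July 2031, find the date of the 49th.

The 49th occurrence is 48 intervals after the first: 48 × 2 = 96 days after 14 July 2031.
July has 31 days — 17 days to the end of July leaves 79.
August has 31 days (48 left).
September has 30 days (18 left).
18 days into October → 18 October 2031.

18 October 2031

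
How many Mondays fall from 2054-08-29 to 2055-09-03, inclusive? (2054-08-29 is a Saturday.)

53

2054-08-29 is a Saturday; the first Monday on or after it is 2054-08-31 (2 days later).
From 2054-08-31 to 2055-09-03: 122 + 246 = 368 days (rest of 2054, to 2055-09-03 in 2055).
368 ÷ 7 = 52 full weeks with remainder 4, so 52 more Mondays after the first → 53.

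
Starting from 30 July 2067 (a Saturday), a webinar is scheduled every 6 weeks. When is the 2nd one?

10 September 2067

The 2nd occurrence is 1 interval after the first: 1 × 42 = 42 days after 30 July 2067.
July has 31 days — 1 day to the end of July leaves 41.
August has 31 days (10 left).
10 days into September → 10 September 2067.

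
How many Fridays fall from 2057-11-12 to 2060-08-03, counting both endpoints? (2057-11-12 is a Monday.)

142

2057-11-12 is a Monday; the first Friday on or after it is 2057-11-16 (4 days later).
From 2057-11-16 to 2060-08-03: 45 + 365 + 365 + 216 = 991 days (rest of 2057, 2058, 2059, to 2060-08-03 in 2060).
991 ÷ 7 = 141 full weeks with remainder 4, so 141 more Fridays after the first → 142.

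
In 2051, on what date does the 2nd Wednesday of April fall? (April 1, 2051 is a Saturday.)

April 12, 2051

April 2051 begins on a Saturday, so the first Wednesday is April 5 (4 days later).
The 2nd Wednesday is 1 weeks later: 5 + 7 = 12.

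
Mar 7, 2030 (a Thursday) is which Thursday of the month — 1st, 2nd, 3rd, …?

1st

Day 7 falls in week ⌈7/7⌉ of the month.
Days 1–7 hold the 1st Thursday, 8–14 the 2nd, 15–21 the 3rd, 22–28 the 4th, 29–31 the 5th.
7 is in the range for the 1st.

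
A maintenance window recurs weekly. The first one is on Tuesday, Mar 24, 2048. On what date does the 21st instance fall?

The 21st occurrence is 20 intervals after the first: 20 × 7 = 140 days after Mar 24, 2048.
Mar has 31 days — 7 days to the end of Mar leaves 133.
Apr has 30 days (103 left).
May has 31 days (72 left).
Jun has 30 days (42 left).
Jul has 31 days (11 left).
11 days into Aug → Aug 11, 2048.

Aug 11, 2048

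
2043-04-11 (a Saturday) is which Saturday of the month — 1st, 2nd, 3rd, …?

2nd

Day 11 falls in week ⌈11/7⌉ of the month.
Days 1–7 hold the 1st Saturday, 8–14 the 2nd, 15–21 the 3rd, 22–28 the 4th, 29–31 the 5th.
11 is in the range for the 2nd.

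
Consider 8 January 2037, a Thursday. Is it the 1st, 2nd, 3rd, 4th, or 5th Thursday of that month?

2nd

Day 8 falls in week ⌈8/7⌉ of the month.
Days 1–7 hold the 1st Thursday, 8–14 the 2nd, 15–21 the 3rd, 22–28 the 4th, 29–31 the 5th.
8 is in the range for the 2nd.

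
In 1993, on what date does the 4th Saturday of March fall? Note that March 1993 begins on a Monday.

27 March 1993

March 1993 begins on a Monday, so the first Saturday is March 6 (5 days later).
The 4th Saturday is 3 weeks later: 6 + 21 = 27.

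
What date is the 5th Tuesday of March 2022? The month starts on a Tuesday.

March 2022 begins on a Tuesday, so the first Tuesday is March 1.
The 5th Tuesday is 4 weeks later: 1 + 28 = 29.

2022-03-29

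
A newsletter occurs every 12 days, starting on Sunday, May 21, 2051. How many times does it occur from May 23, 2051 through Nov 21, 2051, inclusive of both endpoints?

Occurrences land 12·i days after May 21, 2051 for i = 0, 1, 2, …
May 23, 2051 is 2 days after the start; 2 ÷ 12 = 0 remainder 2; since the remainder is 2, round up to i = 1. First occurrence in the window: #2 on Jun 2, 2051 (1×12 = 12 days in).
Nov 21, 2051 is 184 days after the start; 184 ÷ 12 = 15 remainder 4. Last occurrence in the window: #16 on Nov 17, 2051.
Occurrences #2 through #16: 15 in total.

15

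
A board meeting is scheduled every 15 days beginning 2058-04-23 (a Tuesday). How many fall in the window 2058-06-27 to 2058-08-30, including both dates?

Occurrences land 15·i days after 2058-04-23 for i = 0, 1, 2, …
2058-06-27 is 65 days after the start; 65 ÷ 15 = 4 remainder 5; since the remainder is 5, round up to i = 5. First occurrence in the window: #6 on 2058-07-07 (5×15 = 75 days in).
2058-08-30 is 129 days after the start; 129 ÷ 15 = 8 remainder 9. Last occurrence in the window: #9 on 2058-08-21.
Occurrences #6 through #9: 4 in total.

4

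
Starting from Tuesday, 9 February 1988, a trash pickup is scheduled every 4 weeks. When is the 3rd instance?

The 3rd occurrence is 2 intervals after the first: 2 × 28 = 56 days after 9 February 1988.
February has 29 days — 20 days to the end of February leaves 36.
March has 31 days (5 left).
5 days into April → 5 April 1988.

5 April 1988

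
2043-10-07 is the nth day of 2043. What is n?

Days in months before October: 31 + 28 + 31 + 30 + 31 + 30 + 31 + 31 + 30 = 273.
Plus 7 days into October → day 280.

280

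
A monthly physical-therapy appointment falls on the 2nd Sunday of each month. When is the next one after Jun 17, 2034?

Jul 9, 2034

Jun 2034 starts on a Thursday; its first Sunday is the 4th, so the 2nd Sunday is the 11th — Jun 11, 2034.
That is not after Jun 17, 2034, so look at Jul 2034.
Jul 2034 starts on a Saturday; its first Sunday is the 2nd, so the 2nd Sunday is the 9th — Jul 9, 2034.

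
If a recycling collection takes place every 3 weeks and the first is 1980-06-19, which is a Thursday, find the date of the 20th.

1981-07-23

The 20th occurrence is 19 intervals after the first: 19 × 21 = 399 days after 1980-06-19.
June has 30 days — 11 days to the end of June leaves 388.
July has 31 days (357 left).
August has 31 days (326 left).
September has 30 days (296 left).
October has 31 days (265 left).
November has 30 days (235 left).
December has 31 days (204 left).
January has 31 days (173 left).
February has 28 days (145 left).
March has 31 days (114 left).
April has 30 days (84 left).
May has 31 days (53 left).
June has 30 days (23 left).
23 days into July → 1981-07-23.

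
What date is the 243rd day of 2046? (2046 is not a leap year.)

Aug 31, 2046

Jan has 31 days (243 − 31 = 212 remain).
Feb has 28 days (212 − 28 = 184 remain).
Mar has 31 days (184 − 31 = 153 remain).
Apr has 30 days (153 − 30 = 123 remain).
May has 31 days (123 − 31 = 92 remain).
Jun has 30 days (92 − 30 = 62 remain).
Jul has 31 days (62 − 31 = 31 remain).
31 into Aug → Aug 31.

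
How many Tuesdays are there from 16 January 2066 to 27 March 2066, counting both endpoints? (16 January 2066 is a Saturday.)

10

16 January 2066 is a Saturday; the first Tuesday on or after it is 19 January 2066 (3 days later).
From 19 January 2066 to 27 March 2066: 12 + 28 + 27 = 67 days (rest of January, February, March).
67 ÷ 7 = 9 full weeks with remainder 4, so 9 more Tuesdays after the first → 10.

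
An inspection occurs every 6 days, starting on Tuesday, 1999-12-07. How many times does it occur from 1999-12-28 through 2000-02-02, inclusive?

6

Occurrences land 6·i days after 1999-12-07 for i = 0, 1, 2, …
1999-12-28 is 21 days after the start; 21 ÷ 6 = 3 remainder 3; since the remainder is 3, round up to i = 4. First occurrence in the window: #5 on 1999-12-31 (4×6 = 24 days in).
2000-02-02 is 57 days after the start; 57 ÷ 6 = 9 remainder 3. Last occurrence in the window: #10 on 2000-01-30.
Occurrences #5 through #10: 6 in total.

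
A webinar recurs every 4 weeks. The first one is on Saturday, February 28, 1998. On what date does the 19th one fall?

July 17, 1999

The 19th occurrence is 18 intervals after the first: 18 × 28 = 504 days after February 28, 1998.
February has 28 days — 0 days to the end of February leaves 504.
From end of February to end of 1998 is 306 days (198 left).
January has 31 days (167 left).
February has 28 days (139 left).
March has 31 days (108 left).
April has 30 days (78 left).
May has 31 days (47 left).
June has 30 days (17 left).
17 days into July → July 17, 1999.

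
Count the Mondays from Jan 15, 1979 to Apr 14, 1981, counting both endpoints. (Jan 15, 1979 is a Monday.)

118

Jan 15, 1979 is a Monday; the first Monday on or after it is Jan 15, 1979.
From Jan 15, 1979 to Apr 14, 1981: 350 + 366 + 104 = 820 days (rest of 1979, 1980, to Apr 14, 1981 in 1981).
820 ÷ 7 = 117 full weeks with remainder 1, so 117 more Mondays after the first → 118.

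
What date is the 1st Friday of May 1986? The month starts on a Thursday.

May 1986 begins on a Thursday, so the first Friday is May 2 (1 day later).

May 2, 1986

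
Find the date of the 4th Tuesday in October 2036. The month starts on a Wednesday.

October 2036 begins on a Wednesday, so the first Tuesday is October 7 (6 days later).
The 4th Tuesday is 3 weeks later: 7 + 21 = 28.

28 October 2036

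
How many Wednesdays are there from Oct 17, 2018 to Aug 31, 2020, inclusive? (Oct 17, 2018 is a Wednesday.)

98

Oct 17, 2018 is a Wednesday; the first Wednesday on or after it is Oct 17, 2018.
From Oct 17, 2018 to Aug 31, 2020: 75 + 365 + 244 = 684 days (rest of 2018, 2019, to Aug 31, 2020 in 2020).
684 ÷ 7 = 97 full weeks with remainder 5, so 97 more Wednesdays after the first → 98.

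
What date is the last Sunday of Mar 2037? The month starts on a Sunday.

Mar 29, 2037

Mar 2037 begins on a Sunday, so the first Sunday is Mar 1.
Mar 2037 has 31 days. Adding weeks: 1, 8, 15, 22, 29 — the last one ≤ 31 is the 29th.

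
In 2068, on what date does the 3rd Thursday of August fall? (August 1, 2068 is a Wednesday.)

August 2068 begins on a Wednesday, so the first Thursday is August 2 (1 day later).
The 3rd Thursday is 2 weeks later: 2 + 14 = 16.

August 16, 2068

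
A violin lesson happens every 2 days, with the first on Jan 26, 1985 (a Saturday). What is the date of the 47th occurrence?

Apr 28, 1985

The 47th occurrence is 46 intervals after the first: 46 × 2 = 92 days after Jan 26, 1985.
Jan has 31 days — 5 days to the end of Jan leaves 87.
Feb has 28 days (59 left).
Mar has 31 days (28 left).
28 days into Apr → Apr 28, 1985.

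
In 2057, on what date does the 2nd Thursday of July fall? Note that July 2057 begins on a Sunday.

July 2057 begins on a Sunday, so the first Thursday is July 5 (4 days later).
The 2nd Thursday is 1 weeks later: 5 + 7 = 12.

July 12, 2057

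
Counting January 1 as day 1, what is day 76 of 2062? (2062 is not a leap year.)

January has 31 days (76 − 31 = 45 remain).
February has 28 days (45 − 28 = 17 remain).
17 into March → March 17.

17 March 2062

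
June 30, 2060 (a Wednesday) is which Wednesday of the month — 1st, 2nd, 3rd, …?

Day 30 falls in week ⌈30/7⌉ of the month.
Days 1–7 hold the 1st Wednesday, 8–14 the 2nd, 15–21 the 3rd, 22–28 the 4th, 29–31 the 5th.
30 is in the range for the 5th.

5th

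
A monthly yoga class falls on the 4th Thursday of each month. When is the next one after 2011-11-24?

2011-12-22

November 2011 starts on a Tuesday; its first Thursday is the 3rd, so the 4th Thursday is the 24th — 2011-11-24.
That is not after 2011-11-24, so look at December 2011.
December 2011 starts on a Thursday; its first Thursday is the 1st, so the 4th Thursday is the 22nd — 2011-12-22.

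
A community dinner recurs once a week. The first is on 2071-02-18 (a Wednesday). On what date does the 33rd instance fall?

2071-09-30

The 33rd occurrence is 32 intervals after the first: 32 × 7 = 224 days after 2071-02-18.
February has 28 days — 10 days to the end of February leaves 214.
March has 31 days (183 left).
April has 30 days (153 left).
May has 31 days (122 left).
June has 30 days (92 left).
July has 31 days (61 left).
August has 31 days (30 left).
30 days into September → 2071-09-30.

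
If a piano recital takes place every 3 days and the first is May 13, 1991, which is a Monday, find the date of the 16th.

Jun 27, 1991

The 16th occurrence is 15 intervals after the first: 15 × 3 = 45 days after May 13, 1991.
May has 31 days — 18 days to the end of May leaves 27.
27 days into Jun → Jun 27, 1991.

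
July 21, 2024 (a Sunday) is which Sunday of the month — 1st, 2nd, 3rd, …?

3rd

Day 21 falls in week ⌈21/7⌉ of the month.
Days 1–7 hold the 1st Sunday, 8–14 the 2nd, 15–21 the 3rd, 22–28 the 4th, 29–31 the 5th.
21 is in the range for the 3rd.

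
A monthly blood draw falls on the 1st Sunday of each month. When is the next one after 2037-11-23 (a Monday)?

November 2037 starts on a Sunday, so its 1st Sunday is 2037-11-01.
That is not after 2037-11-23, so look at December 2037.
December 2037 starts on a Tuesday, so its 1st Sunday is 2037-12-06 (5 days in).

2037-12-06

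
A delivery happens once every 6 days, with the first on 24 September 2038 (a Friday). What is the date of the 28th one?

5 March 2039

The 28th occurrence is 27 intervals after the first: 27 × 6 = 162 days after 24 September 2038.
September has 30 days — 6 days to the end of September leaves 156.
October has 31 days (125 left).
November has 30 days (95 left).
December has 31 days (64 left).
January has 31 days (33 left).
February has 28 days (5 left).
5 days into March → 5 March 2039.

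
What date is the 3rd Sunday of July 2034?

The first Sunday of July 2034 is July 2.
The 3rd Sunday is 2 weeks later: 2 + 14 = 16.

16 July 2034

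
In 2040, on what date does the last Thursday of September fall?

2040-09-27

September 2040 begins on a Saturday, so the first Thursday is September 6 (5 days later).
September 2040 has 30 days. Adding weeks: 6, 13, 20, 27 — the last one ≤ 30 is the 27th.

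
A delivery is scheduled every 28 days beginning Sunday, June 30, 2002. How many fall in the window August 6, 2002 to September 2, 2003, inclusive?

Occurrences land 28·i days after June 30, 2002 for i = 0, 1, 2, …
August 6, 2002 is 37 days after the start; 37 ÷ 28 = 1 remainder 9; since the remainder is 9, round up to i = 2. First occurrence in the window: #3 on August 25, 2002 (2×28 = 56 days in).
September 2, 2003 is 429 days after the start; 429 ÷ 28 = 15 remainder 9. Last occurrence in the window: #16 on August 24, 2003.
Occurrences #3 through #16: 14 in total.

14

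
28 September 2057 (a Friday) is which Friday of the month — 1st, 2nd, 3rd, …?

Day 28 falls in week ⌈28/7⌉ of the month.
Days 1–7 hold the 1st Friday, 8–14 the 2nd, 15–21 the 3rd, 22–28 the 4th, 29–31 the 5th.
28 is in the range for the 4th.

4th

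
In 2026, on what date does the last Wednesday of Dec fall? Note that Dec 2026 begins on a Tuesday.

Dec 2026 begins on a Tuesday, so the first Wednesday is Dec 2 (1 day later).
Dec 2026 has 31 days. Adding weeks: 2, 9, 16, 23, 30 — the last one ≤ 31 is the 30th.

Dec 30, 2026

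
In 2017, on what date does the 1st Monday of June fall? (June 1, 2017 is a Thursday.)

2017-06-05

June 2017 begins on a Thursday, so the first Monday is June 5 (4 days later).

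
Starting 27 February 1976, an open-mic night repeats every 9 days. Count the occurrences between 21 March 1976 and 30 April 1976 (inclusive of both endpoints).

Occurrences land 9·i days after 27 February 1976 for i = 0, 1, 2, …
21 March 1976 is 23 days after the start; 23 ÷ 9 = 2 remainder 5; since the remainder is 5, round up to i = 3. First occurrence in the window: #4 on 25 March 1976 (3×9 = 27 days in).
30 April 1976 is 63 days after the start; 63 ÷ 9 = 7 remainder 0. Last occurrence in the window: #8 on 30 April 1976.
Occurrences #4 through #8: 5 in total.

5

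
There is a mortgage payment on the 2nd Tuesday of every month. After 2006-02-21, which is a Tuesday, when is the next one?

February 2006 starts on a Wednesday; its first Tuesday is the 7th, so the 2nd Tuesday is the 14th — 2006-02-14.
That is not after 2006-02-21, so look at March 2006.
March 2006 starts on a Wednesday; its first Tuesday is the 7th, so the 2nd Tuesday is the 14th — 2006-03-14.

2006-03-14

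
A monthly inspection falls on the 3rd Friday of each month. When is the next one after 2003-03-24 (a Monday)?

2003-04-18

March 2003 starts on a Saturday; its first Friday is the 7th, so the 3rd Friday is the 21st — 2003-03-21.
That is not after 2003-03-24, so look at April 2003.
April 2003 starts on a Tuesday; its first Friday is the 4th, so the 3rd Friday is the 18th — 2003-04-18.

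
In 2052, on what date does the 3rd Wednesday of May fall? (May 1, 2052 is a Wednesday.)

May 2052 begins on a Wednesday, so the first Wednesday is May 1.
The 3rd Wednesday is 2 weeks later: 1 + 14 = 15.

2052-05-15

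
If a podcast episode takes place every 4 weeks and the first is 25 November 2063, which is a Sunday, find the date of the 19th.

The 19th occurrence is 18 intervals after the first: 18 × 28 = 504 days after 25 November 2063.
November has 30 days — 5 days to the end of November leaves 499.
From end of November to end of 2063 is 31 days (468 left).
2064 has 366 days (102 left).
January has 31 days (71 left).
February has 28 days (43 left).
March has 31 days (12 left).
12 days into April → 12 April 2065.

12 April 2065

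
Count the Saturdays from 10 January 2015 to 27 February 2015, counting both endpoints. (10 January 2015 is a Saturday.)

7

10 January 2015 is a Saturday; the first Saturday on or after it is 10 January 2015.
From 10 January 2015 to 27 February 2015: 21 + 27 = 48 days (rest of January, February).
48 ÷ 7 = 6 full weeks with remainder 6, so 6 more Saturdays after the first → 7.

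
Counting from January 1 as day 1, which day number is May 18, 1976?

139

Days in months before May: 31 + 29 + 31 + 30 = 121.
Plus 18 days into May → day 139.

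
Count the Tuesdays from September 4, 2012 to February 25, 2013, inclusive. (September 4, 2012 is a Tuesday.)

25

September 4, 2012 is a Tuesday; the first Tuesday on or after it is September 4, 2012.
From September 4, 2012 to February 25, 2013: 26 + 31 + 30 + 31 + 31 + 25 = 174 days (rest of September, October, November, December, January, February).
174 ÷ 7 = 24 full weeks with remainder 6, so 24 more Tuesdays after the first → 25.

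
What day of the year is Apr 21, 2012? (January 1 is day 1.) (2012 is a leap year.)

Days in months before Apr: 31 + 29 + 31 = 91.
Plus 21 days into Apr → day 112.

112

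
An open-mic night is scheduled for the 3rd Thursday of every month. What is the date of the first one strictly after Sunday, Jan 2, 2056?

Jan 20, 2056

Jan 2056 starts on a Saturday; its first Thursday is the 6th, so the 3rd Thursday is the 20th — Jan 20, 2056.
Jan 20, 2056 is after Jan 2, 2056, so that is the next one.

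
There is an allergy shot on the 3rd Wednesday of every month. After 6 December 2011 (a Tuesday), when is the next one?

21 December 2011

December 2011 starts on a Thursday; its first Wednesday is the 7th, so the 3rd Wednesday is the 21st — 21 December 2011.
21 December 2011 is after 6 December 2011, so that is the next one.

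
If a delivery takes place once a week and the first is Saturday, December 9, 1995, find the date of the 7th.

January 20, 1996

The 7th occurrence is 6 intervals after the first: 6 × 7 = 42 days after December 9, 1995.
December has 31 days — 22 days to the end of December leaves 20.
20 days into January → January 20, 1996.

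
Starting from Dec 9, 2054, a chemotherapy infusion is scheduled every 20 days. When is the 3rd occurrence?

Jan 18, 2055

The 3rd occurrence is 2 intervals after the first: 2 × 20 = 40 days after Dec 9, 2054.
Dec has 31 days — 22 days to the end of Dec leaves 18.
18 days into Jan → Jan 18, 2055.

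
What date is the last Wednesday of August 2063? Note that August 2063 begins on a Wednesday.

August 2063 begins on a Wednesday, so the first Wednesday is August 1.
August 2063 has 31 days. Adding weeks: 1, 8, 15, 22, 29 — the last one ≤ 31 is the 29th.

29 August 2063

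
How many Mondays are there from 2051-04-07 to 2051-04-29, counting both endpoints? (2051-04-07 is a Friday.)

3

2051-04-07 is a Friday; the first Monday on or after it is 2051-04-10 (3 days later).
From 2051-04-10 to 2051-04-29 is 29 − 10 = 19 days.
19 ÷ 7 = 2 full weeks with remainder 5, so 2 more Mondays after the first → 3.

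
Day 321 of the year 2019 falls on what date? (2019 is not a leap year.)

17 November 2019

January has 31 days (321 − 31 = 290 remain).
February has 28 days (290 − 28 = 262 remain).
March has 31 days (262 − 31 = 231 remain).
April has 30 days (231 − 30 = 201 remain).
May has 31 days (201 − 31 = 170 remain).
June has 30 days (170 − 30 = 140 remain).
July has 31 days (140 − 31 = 109 remain).
August has 31 days (109 − 31 = 78 remain).
September has 30 days (78 − 30 = 48 remain).
October has 31 days (48 − 31 = 17 remain).
17 into November → November 17.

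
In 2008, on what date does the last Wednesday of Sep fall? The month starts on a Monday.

Sep 24, 2008

Sep 2008 begins on a Monday, so the first Wednesday is Sep 3 (2 days later).
Sep 2008 has 30 days. Adding weeks: 3, 10, 17, 24 — the last one ≤ 30 is the 24th.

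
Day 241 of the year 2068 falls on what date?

January has 31 days (241 − 31 = 210 remain).
February has 29 days (210 − 29 = 181 remain).
March has 31 days (181 − 31 = 150 remain).
April has 30 days (150 − 30 = 120 remain).
May has 31 days (120 − 31 = 89 remain).
June has 30 days (89 − 30 = 59 remain).
July has 31 days (59 − 31 = 28 remain).
28 into August → August 28.

2068-08-28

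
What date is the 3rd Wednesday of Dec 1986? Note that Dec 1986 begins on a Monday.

Dec 17, 1986

Dec 1986 begins on a Monday, so the first Wednesday is Dec 3 (2 days later).
The 3rd Wednesday is 2 weeks later: 3 + 14 = 17.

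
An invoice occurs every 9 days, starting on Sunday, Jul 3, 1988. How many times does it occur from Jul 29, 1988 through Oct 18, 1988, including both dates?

9

Occurrences land 9·i days after Jul 3, 1988 for i = 0, 1, 2, …
Jul 29, 1988 is 26 days after the start; 26 ÷ 9 = 2 remainder 8; since the remainder is 8, round up to i = 3. First occurrence in the window: #4 on Jul 30, 1988 (3×9 = 27 days in).
Oct 18, 1988 is 107 days after the start; 107 ÷ 9 = 11 remainder 8. Last occurrence in the window: #12 on Oct 10, 1988.
Occurrences #4 through #12: 9 in total.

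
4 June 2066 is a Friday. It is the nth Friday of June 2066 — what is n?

1st

Day 4 falls in week ⌈4/7⌉ of the month.
Days 1–7 hold the 1st Friday, 8–14 the 2nd, 15–21 the 3rd, 22–28 the 4th, 29–31 the 5th.
4 is in the range for the 1st.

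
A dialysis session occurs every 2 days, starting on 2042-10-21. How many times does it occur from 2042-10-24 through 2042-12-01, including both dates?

19

Occurrences land 2·i days after 2042-10-21 for i = 0, 1, 2, …
2042-10-24 is 3 days after the start; 3 ÷ 2 = 1 remainder 1; since the remainder is 1, round up to i = 2. First occurrence in the window: #3 on 2042-10-25 (2×2 = 4 days in).
2042-12-01 is 41 days after the start; 41 ÷ 2 = 20 remainder 1. Last occurrence in the window: #21 on 2042-11-30.
Occurrences #3 through #21: 19 in total.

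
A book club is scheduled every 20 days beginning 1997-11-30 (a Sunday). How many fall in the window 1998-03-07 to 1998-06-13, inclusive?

Occurrences land 20·i days after 1997-11-30 for i = 0, 1, 2, …
1998-03-07 is 97 days after the start; 97 ÷ 20 = 4 remainder 17; since the remainder is 17, round up to i = 5. First occurrence in the window: #6 on 1998-03-10 (5×20 = 100 days in).
1998-06-13 is 195 days after the start; 195 ÷ 20 = 9 remainder 15. Last occurrence in the window: #10 on 1998-05-29.
Occurrences #6 through #10: 5 in total.

5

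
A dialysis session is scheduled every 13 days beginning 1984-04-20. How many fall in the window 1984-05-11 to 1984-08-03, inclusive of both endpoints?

7

Occurrences land 13·i days after 1984-04-20 for i = 0, 1, 2, …
1984-05-11 is 21 days after the start; 21 ÷ 13 = 1 remainder 8; since the remainder is 8, round up to i = 2. First occurrence in the window: #3 on 1984-05-16 (2×13 = 26 days in).
1984-08-03 is 105 days after the start; 105 ÷ 13 = 8 remainder 1. Last occurrence in the window: #9 on 1984-08-02.
Occurrences #3 through #9: 7 in total.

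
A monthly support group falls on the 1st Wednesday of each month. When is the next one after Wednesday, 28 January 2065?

January 2065 starts on a Thursday, so its 1st Wednesday is 7 January 2065 (6 days in).
That is not after 28 January 2065, so look at February 2065.
February 2065 starts on a Sunday, so its 1st Wednesday is 4 February 2065 (3 days in).

4 February 2065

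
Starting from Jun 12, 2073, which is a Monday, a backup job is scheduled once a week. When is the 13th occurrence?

The 13th occurrence is 12 intervals after the first: 12 × 7 = 84 days after Jun 12, 2073.
Jun has 30 days — 18 days to the end of Jun leaves 66.
Jul has 31 days (35 left).
Aug has 31 days (4 left).
4 days into Sep → Sep 4, 2073.

Sep 4, 2073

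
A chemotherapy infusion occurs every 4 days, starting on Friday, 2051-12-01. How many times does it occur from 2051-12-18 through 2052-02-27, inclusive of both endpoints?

Occurrences land 4·i days after 2051-12-01 for i = 0, 1, 2, …
2051-12-18 is 17 days after the start; 17 ÷ 4 = 4 remainder 1; since the remainder is 1, round up to i = 5. First occurrence in the window: #6 on 2051-12-21 (5×4 = 20 days in).
2052-02-27 is 88 days after the start; 88 ÷ 4 = 22 remainder 0. Last occurrence in the window: #23 on 2052-02-27.
Occurrences #6 through #23: 18 in total.

18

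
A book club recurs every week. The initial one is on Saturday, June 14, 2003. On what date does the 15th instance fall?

The 15th occurrence is 14 intervals after the first: 14 × 7 = 98 days after June 14, 2003.
June has 30 days — 16 days to the end of June leaves 82.
July has 31 days (51 left).
August has 31 days (20 left).
20 days into September → September 20, 2003.

September 20, 2003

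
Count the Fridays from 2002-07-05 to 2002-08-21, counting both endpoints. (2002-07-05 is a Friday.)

2002-07-05 is a Friday; the first Friday on or after it is 2002-07-05.
From 2002-07-05 to 2002-08-21: 26 + 21 = 47 days (rest of July, August).
47 ÷ 7 = 6 full weeks with remainder 5, so 6 more Fridays after the first → 7.

7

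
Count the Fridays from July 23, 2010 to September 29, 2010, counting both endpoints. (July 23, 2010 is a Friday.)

10

July 23, 2010 is a Friday; the first Friday on or after it is July 23, 2010.
From July 23, 2010 to September 29, 2010: 8 + 31 + 29 = 68 days (rest of July, August, September).
68 ÷ 7 = 9 full weeks with remainder 5, so 9 more Fridays after the first → 10.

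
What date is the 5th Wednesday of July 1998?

The first Wednesday of July 1998 is July 1.
The 5th Wednesday is 4 weeks later: 1 + 28 = 29.

July 29, 1998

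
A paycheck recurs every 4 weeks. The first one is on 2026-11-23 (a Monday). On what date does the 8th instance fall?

The 8th occurrence is 7 intervals after the first: 7 × 28 = 196 days after 2026-11-23.
November has 30 days — 7 days to the end of November leaves 189.
December has 31 days (158 left).
January has 31 days (127 left).
February has 28 days (99 left).
March has 31 days (68 left).
April has 30 days (38 left).
May has 31 days (7 left).
7 days into June → 2027-06-07.

2027-06-07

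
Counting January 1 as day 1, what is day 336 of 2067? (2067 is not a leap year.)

December 2, 2067

January has 31 days (336 − 31 = 305 remain).
February has 28 days (305 − 28 = 277 remain).
March has 31 days (277 − 31 = 246 remain).
April has 30 days (246 − 30 = 216 remain).
May has 31 days (216 − 31 = 185 remain).
June has 30 days (185 − 30 = 155 remain).
July has 31 days (155 − 31 = 124 remain).
August has 31 days (124 − 31 = 93 remain).
September has 30 days (93 − 30 = 63 remain).
October has 31 days (63 − 31 = 32 remain).
November has 30 days (32 − 30 = 2 remain).
2 into December → December 2.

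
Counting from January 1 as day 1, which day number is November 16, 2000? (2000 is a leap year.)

Days in months before November: 31 + 29 + 31 + 30 + 31 + 30 + 31 + 31 + 30 + 31 = 305.
Plus 16 days into November → day 321.

321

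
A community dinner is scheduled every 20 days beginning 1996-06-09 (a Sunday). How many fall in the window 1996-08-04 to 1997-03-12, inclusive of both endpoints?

11

Occurrences land 20·i days after 1996-06-09 for i = 0, 1, 2, …
1996-08-04 is 56 days after the start; 56 ÷ 20 = 2 remainder 16; since the remainder is 16, round up to i = 3. First occurrence in the window: #4 on 1996-08-08 (3×20 = 60 days in).
1997-03-12 is 276 days after the start; 276 ÷ 20 = 13 remainder 16. Last occurrence in the window: #14 on 1997-02-24.
Occurrences #4 through #14: 11 in total.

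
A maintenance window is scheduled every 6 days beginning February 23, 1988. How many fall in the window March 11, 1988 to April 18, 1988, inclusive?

Occurrences land 6·i days after February 23, 1988 for i = 0, 1, 2, …
March 11, 1988 is 17 days after the start; 17 ÷ 6 = 2 remainder 5; since the remainder is 5, round up to i = 3. First occurrence in the window: #4 on March 12, 1988 (3×6 = 18 days in).
April 18, 1988 is 55 days after the start; 55 ÷ 6 = 9 remainder 1. Last occurrence in the window: #10 on April 17, 1988.
Occurrences #4 through #10: 7 in total.

7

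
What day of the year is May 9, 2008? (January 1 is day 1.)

Days in months before May: 31 + 29 + 31 + 30 = 121.
Plus 9 days into May → day 130.

130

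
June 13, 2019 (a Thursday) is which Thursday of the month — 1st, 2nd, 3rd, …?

2nd

Day 13 falls in week ⌈13/7⌉ of the month.
Days 1–7 hold the 1st Thursday, 8–14 the 2nd, 15–21 the 3rd, 22–28 the 4th, 29–31 the 5th.
13 is in the range for the 2nd.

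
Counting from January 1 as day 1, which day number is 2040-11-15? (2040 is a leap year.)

Days in months before November: 31 + 29 + 31 + 30 + 31 + 30 + 31 + 31 + 30 + 31 = 305.
Plus 15 days into November → day 320.

320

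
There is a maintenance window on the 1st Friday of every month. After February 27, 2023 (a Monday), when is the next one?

March 3, 2023

February 2023 starts on a Wednesday, so its 1st Friday is February 3, 2023 (2 days in).
That is not after February 27, 2023, so look at March 2023.
March 2023 starts on a Wednesday, so its 1st Friday is March 3, 2023 (2 days in).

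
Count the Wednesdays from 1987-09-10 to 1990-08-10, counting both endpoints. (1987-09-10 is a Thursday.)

1987-09-10 is a Thursday; the first Wednesday on or after it is 1987-09-16 (6 days later).
From 1987-09-16 to 1990-08-10: 106 + 366 + 365 + 222 = 1059 days (rest of 1987, 1988, 1989, to 1990-08-10 in 1990).
1059 ÷ 7 = 151 full weeks with remainder 2, so 151 more Wednesdays after the first → 152.

152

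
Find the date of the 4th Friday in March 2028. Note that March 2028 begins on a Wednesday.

24 March 2028

March 2028 begins on a Wednesday, so the first Friday is March 3 (2 days later).
The 4th Friday is 3 weeks later: 3 + 21 = 24.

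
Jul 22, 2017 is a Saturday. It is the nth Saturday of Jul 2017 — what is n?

Day 22 falls in week ⌈22/7⌉ of the month.
Days 1–7 hold the 1st Saturday, 8–14 the 2nd, 15–21 the 3rd, 22–28 the 4th, 29–31 the 5th.
22 is in the range for the 4th.

4th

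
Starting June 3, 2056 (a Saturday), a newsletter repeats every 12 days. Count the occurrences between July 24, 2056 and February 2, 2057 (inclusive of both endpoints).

Occurrences land 12·i days after June 3, 2056 for i = 0, 1, 2, …
July 24, 2056 is 51 days after the start; 51 ÷ 12 = 4 remainder 3; since the remainder is 3, round up to i = 5. First occurrence in the window: #6 on August 2, 2056 (5×12 = 60 days in).
February 2, 2057 is 244 days after the start; 244 ÷ 12 = 20 remainder 4. Last occurrence in the window: #21 on January 29, 2057.
Occurrences #6 through #21: 16 in total.

16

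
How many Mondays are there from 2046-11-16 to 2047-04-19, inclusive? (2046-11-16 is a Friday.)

22

2046-11-16 is a Friday; the first Monday on or after it is 2046-11-19 (3 days later).
From 2046-11-19 to 2047-04-19: 11 + 31 + 31 + 28 + 31 + 19 = 151 days (rest of November, December, January, February, March, April).
151 ÷ 7 = 21 full weeks with remainder 4, so 21 more Mondays after the first → 22.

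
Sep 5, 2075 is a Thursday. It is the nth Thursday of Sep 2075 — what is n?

Day 5 falls in week ⌈5/7⌉ of the month.
Days 1–7 hold the 1st Thursday, 8–14 the 2nd, 15–21 the 3rd, 22–28 the 4th, 29–31 the 5th.
5 is in the range for the 1st.

1st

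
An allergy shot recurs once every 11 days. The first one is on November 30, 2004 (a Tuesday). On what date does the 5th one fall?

The 5th occurrence is 4 intervals after the first: 4 × 11 = 44 days after November 30, 2004.
November has 30 days — 0 days to the end of November leaves 44.
December has 31 days (13 left).
13 days into January → January 13, 2005.

January 13, 2005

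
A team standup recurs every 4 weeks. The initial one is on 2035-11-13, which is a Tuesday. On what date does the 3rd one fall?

2036-01-08

The 3rd occurrence is 2 intervals after the first: 2 × 28 = 56 days after 2035-11-13.
November has 30 days — 17 days to the end of November leaves 39.
December has 31 days (8 left).
8 days into January → 2036-01-08.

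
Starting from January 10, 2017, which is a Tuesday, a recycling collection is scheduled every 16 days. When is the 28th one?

March 18, 2018

The 28th occurrence is 27 intervals after the first: 27 × 16 = 432 days after January 10, 2017.
January has 31 days — 21 days to the end of January leaves 411.
From end of January to end of 2017 is 334 days (77 left).
January has 31 days (46 left).
February has 28 days (18 left).
18 days into March → March 18, 2018.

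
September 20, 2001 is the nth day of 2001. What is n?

263

Days in months before September: 31 + 28 + 31 + 30 + 31 + 30 + 31 + 31 = 243.
Plus 20 days into September → day 263.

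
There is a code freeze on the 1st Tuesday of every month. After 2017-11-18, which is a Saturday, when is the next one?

2017-12-05

November 2017 starts on a Wednesday, so its 1st Tuesday is 2017-11-07 (6 days in).
That is not after 2017-11-18, so look at December 2017.
December 2017 starts on a Friday, so its 1st Tuesday is 2017-12-05 (4 days in).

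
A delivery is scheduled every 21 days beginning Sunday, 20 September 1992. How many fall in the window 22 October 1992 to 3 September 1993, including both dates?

15

Occurrences land 21·i days after 20 September 1992 for i = 0, 1, 2, …
22 October 1992 is 32 days after the start; 32 ÷ 21 = 1 remainder 11; since the remainder is 11, round up to i = 2. First occurrence in the window: #3 on 1 November 1992 (2×21 = 42 days in).
3 September 1993 is 348 days after the start; 348 ÷ 21 = 16 remainder 12. Last occurrence in the window: #17 on 22 August 1993.
Occurrences #3 through #17: 15 in total.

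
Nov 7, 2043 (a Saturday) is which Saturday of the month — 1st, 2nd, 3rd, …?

1st

Day 7 falls in week ⌈7/7⌉ of the month.
Days 1–7 hold the 1st Saturday, 8–14 the 2nd, 15–21 the 3rd, 22–28 the 4th, 29–31 the 5th.
7 is in the range for the 1st.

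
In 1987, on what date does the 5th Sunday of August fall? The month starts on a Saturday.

1987-08-30

August 1987 begins on a Saturday, so the first Sunday is August 2 (1 day later).
The 5th Sunday is 4 weeks later: 2 + 28 = 30.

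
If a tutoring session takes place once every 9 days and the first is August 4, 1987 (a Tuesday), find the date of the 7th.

September 27, 1987

The 7th occurrence is 6 intervals after the first: 6 × 9 = 54 days after August 4, 1987.
August has 31 days — 27 days to the end of August leaves 27.
27 days into September → September 27, 1987.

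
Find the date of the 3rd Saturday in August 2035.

The first Saturday of August 2035 is August 4.
The 3rd Saturday is 2 weeks later: 4 + 14 = 18.

August 18, 2035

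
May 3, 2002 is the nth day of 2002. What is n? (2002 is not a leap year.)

Days in months before May: 31 + 28 + 31 + 30 = 120.
Plus 3 days into May → day 123.

123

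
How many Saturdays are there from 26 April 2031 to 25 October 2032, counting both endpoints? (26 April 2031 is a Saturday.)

26 April 2031 is a Saturday; the first Saturday on or after it is 26 April 2031.
From 26 April 2031 to 25 October 2032: 249 + 299 = 548 days (rest of 2031, to 25 October 2032 in 2032).
548 ÷ 7 = 78 full weeks with remainder 2, so 78 more Saturdays after the first → 79.

79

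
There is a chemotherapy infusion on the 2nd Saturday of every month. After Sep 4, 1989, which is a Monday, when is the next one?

Sep 9, 1989

Sep 1989 starts on a Friday; its first Saturday is the 2nd, so the 2nd Saturday is the 9th — Sep 9, 1989.
Sep 9, 1989 is after Sep 4, 1989, so that is the next one.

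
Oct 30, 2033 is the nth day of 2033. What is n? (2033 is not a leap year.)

Days in months before Oct: 31 + 28 + 31 + 30 + 31 + 30 + 31 + 31 + 30 = 273.
Plus 30 days into Oct → day 303.

303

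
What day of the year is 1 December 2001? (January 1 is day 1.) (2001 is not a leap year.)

335

Days in months before December: 31 + 28 + 31 + 30 + 31 + 30 + 31 + 31 + 30 + 31 + 30 = 334.
Plus 1 day into December → day 335.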